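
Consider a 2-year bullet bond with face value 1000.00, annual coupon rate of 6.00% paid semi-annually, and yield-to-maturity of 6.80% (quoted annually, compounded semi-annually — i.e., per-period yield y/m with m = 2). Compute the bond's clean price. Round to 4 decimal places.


Answer: Price = 985.2727

Derivation:
Coupon per period c = face * coupon_rate / m = 30.000000
Periods per year m = 2; per-period yield y/m = 0.034000
Number of cashflows N = 4
Cashflows (t years, CF_t, discount factor 1/(1+y/m)^(m*t), PV):
  t = 0.5000: CF_t = 30.000000, DF = 0.967118, PV = 29.013540
  t = 1.0000: CF_t = 30.000000, DF = 0.935317, PV = 28.059516
  t = 1.5000: CF_t = 30.000000, DF = 0.904562, PV = 27.136863
  t = 2.0000: CF_t = 1030.000000, DF = 0.874818, PV = 901.062819
Price P = sum_t PV_t = 985.272738


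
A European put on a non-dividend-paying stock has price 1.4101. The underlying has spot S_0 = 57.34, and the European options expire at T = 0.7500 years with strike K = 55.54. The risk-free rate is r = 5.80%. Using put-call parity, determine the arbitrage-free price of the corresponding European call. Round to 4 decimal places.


Put-call parity: C - P = S_0 * exp(-qT) - K * exp(-rT).
S_0 * exp(-qT) = 57.3400 * 1.00000000 = 57.34000000
K * exp(-rT) = 55.5400 * 0.95743255 = 53.17580405
C = P + S*exp(-qT) - K*exp(-rT)
C = 1.4101 + 57.34000000 - 53.17580405 = 5.5743

Answer: Call price = 5.5743


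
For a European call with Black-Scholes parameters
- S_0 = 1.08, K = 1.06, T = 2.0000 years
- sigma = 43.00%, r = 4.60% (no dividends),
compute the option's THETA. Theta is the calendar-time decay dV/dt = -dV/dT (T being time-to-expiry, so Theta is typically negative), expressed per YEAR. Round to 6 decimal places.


Answer: Theta = -0.078281

Derivation:
d1 = 0.4860818645; d2 = -0.1220299674
phi(d1) = 0.3544895815; exp(-qT) = 1.0000000000; exp(-rT) = 0.9121051495
Theta = -S*exp(-qT)*phi(d1)*sigma/(2*sqrt(T)) - r*K*exp(-rT)*N(d2) + q*S*exp(-qT)*N(d1)
N(d1) = 0.6865454377; N(d2) = 0.4514376426; sqrt(T) = 1.4142135624
Term 1 = -1.0800 * 1.0000000000 * 0.3544895815 * 0.4300 / (2 * 1.4142135624) = -0.0582037134
Term 2 = -0.0460 * 1.0600 * 0.9121051495 * 0.4514376426 = -0.0200773493
Term 3 = 0 (no dividend yield, q = 0)
Theta = -0.0582037134 + (-0.0200773493) + (0.0000000000) = -0.078281


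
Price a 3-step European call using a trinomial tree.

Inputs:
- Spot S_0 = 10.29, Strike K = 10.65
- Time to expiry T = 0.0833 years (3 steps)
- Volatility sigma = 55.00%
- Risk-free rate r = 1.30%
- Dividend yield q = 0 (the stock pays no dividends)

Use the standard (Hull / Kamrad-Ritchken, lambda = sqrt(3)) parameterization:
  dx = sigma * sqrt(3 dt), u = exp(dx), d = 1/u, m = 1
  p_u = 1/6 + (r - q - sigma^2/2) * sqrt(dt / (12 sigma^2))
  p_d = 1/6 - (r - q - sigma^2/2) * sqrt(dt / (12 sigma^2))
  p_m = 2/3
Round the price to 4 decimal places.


Answer: Price = V(0,0) = 0.4966

Derivation:
dt = T/N = 0.027767; dx = sigma*sqrt(3*dt) = 0.158740
u = exp(dx) = 1.172033; d = 1/u = 0.853219
p_u = 0.154575, p_m = 0.666667, p_d = 0.178758
Discount per step: exp(-r*dt) = 0.999639
Stock lattice S(k, j) with j the centered position index:
  k=0: S(0,+0) = 10.2900
  k=1: S(1,-1) = 8.7796; S(1,+0) = 10.2900; S(1,+1) = 12.0602
  k=2: S(2,-2) = 7.4909; S(2,-1) = 8.7796; S(2,+0) = 10.2900; S(2,+1) = 12.0602; S(2,+2) = 14.1350
  k=3: S(3,-3) = 6.3914; S(3,-2) = 7.4909; S(3,-1) = 8.7796; S(3,+0) = 10.2900; S(3,+1) = 12.0602; S(3,+2) = 14.1350; S(3,+3) = 16.5666
Terminal payoffs V(N, j) = max(S_T - K, 0):
  V(3,-3) = 0.000000; V(3,-2) = 0.000000; V(3,-1) = 0.000000; V(3,+0) = 0.000000; V(3,+1) = 1.410216; V(3,+2) = 3.484967; V(3,+3) = 5.916644
Backward induction: V(k, j) = exp(-r*dt) * [p_u * V(k+1, j+1) + p_m * V(k+1, j) + p_d * V(k+1, j-1)]
  V(2,-2) = exp(-r*dt) * [p_u*0.000000 + p_m*0.000000 + p_d*0.000000] = 0.000000
  V(2,-1) = exp(-r*dt) * [p_u*0.000000 + p_m*0.000000 + p_d*0.000000] = 0.000000
  V(2,+0) = exp(-r*dt) * [p_u*1.410216 + p_m*0.000000 + p_d*0.000000] = 0.217906
  V(2,+1) = exp(-r*dt) * [p_u*3.484967 + p_m*1.410216 + p_d*0.000000] = 1.478300
  V(2,+2) = exp(-r*dt) * [p_u*5.916644 + p_m*3.484967 + p_d*1.410216] = 3.488707
  V(1,-1) = exp(-r*dt) * [p_u*0.217906 + p_m*0.000000 + p_d*0.000000] = 0.033671
  V(1,+0) = exp(-r*dt) * [p_u*1.478300 + p_m*0.217906 + p_d*0.000000] = 0.373645
  V(1,+1) = exp(-r*dt) * [p_u*3.488707 + p_m*1.478300 + p_d*0.217906] = 1.563190
  V(0,+0) = exp(-r*dt) * [p_u*1.563190 + p_m*0.373645 + p_d*0.033671] = 0.496567


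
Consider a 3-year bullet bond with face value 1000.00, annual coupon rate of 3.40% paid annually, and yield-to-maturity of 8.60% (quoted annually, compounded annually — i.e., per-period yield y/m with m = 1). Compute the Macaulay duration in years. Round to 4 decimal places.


Answer: Macaulay duration = 2.8946 years

Derivation:
Coupon per period c = face * coupon_rate / m = 34.000000
Periods per year m = 1; per-period yield y/m = 0.086000
Number of cashflows N = 3
Cashflows (t years, CF_t, discount factor 1/(1+y/m)^(m*t), PV):
  t = 1.0000: CF_t = 34.000000, DF = 0.920810, PV = 31.307551
  t = 2.0000: CF_t = 34.000000, DF = 0.847892, PV = 28.828316
  t = 3.0000: CF_t = 1034.000000, DF = 0.780747, PV = 807.292770
Price P = sum_t PV_t = 867.428636
Macaulay numerator sum_t t * PV_t:
  t * PV_t at t = 1.0000: 31.307551
  t * PV_t at t = 2.0000: 57.656631
  t * PV_t at t = 3.0000: 2421.878310
Macaulay duration D = (sum_t t * PV_t) / P = 2510.842492 / 867.428636 = 2.894581


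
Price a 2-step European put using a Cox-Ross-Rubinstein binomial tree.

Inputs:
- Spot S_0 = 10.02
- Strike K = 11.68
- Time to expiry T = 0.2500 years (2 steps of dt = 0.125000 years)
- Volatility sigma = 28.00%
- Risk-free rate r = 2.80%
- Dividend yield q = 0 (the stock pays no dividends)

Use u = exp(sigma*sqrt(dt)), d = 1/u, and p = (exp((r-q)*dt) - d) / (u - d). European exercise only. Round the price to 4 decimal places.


dt = T/N = 0.125000
u = exp(sigma*sqrt(dt)) = 1.104061; d = 1/u = 0.905747
p = (exp((r-q)*dt) - d) / (u - d) = 0.492951
Discount per step: exp(-r*dt) = 0.996506
Stock lattice S(k, i) with i counting down-moves:
  k=0: S(0,0) = 10.0200
  k=1: S(1,0) = 11.0627; S(1,1) = 9.0756
  k=2: S(2,0) = 12.2139; S(2,1) = 10.0200; S(2,2) = 8.2202
Terminal payoffs V(N, i) = max(K - S_T, 0):
  V(2,0) = 0.000000; V(2,1) = 1.660000; V(2,2) = 3.459811
Backward induction: V(k, i) = exp(-r*dt) * [p * V(k+1, i) + (1-p) * V(k+1, i+1)].
  V(1,0) = exp(-r*dt) * [p*0.000000 + (1-p)*1.660000] = 0.838760
  V(1,1) = exp(-r*dt) * [p*1.660000 + (1-p)*3.459811] = 2.563604
  V(0,0) = exp(-r*dt) * [p*0.838760 + (1-p)*2.563604] = 1.707354

Answer: Price = V(0,0) = 1.7074


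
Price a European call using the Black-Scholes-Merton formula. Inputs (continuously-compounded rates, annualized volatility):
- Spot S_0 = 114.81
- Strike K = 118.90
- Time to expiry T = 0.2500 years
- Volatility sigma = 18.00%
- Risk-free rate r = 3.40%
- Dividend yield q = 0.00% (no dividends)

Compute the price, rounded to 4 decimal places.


Answer: Price = 2.8140

Derivation:
d1 = (ln(S/K) + (r - q + 0.5*sigma^2) * T) / (sigma * sqrt(T)) = -0.24949128
d2 = d1 - sigma * sqrt(T) = -0.33949128
exp(-rT) = 0.99153602; exp(-qT) = 1.00000000
C = S_0 * exp(-qT) * N(d1) - K * exp(-rT) * N(d2)
N(d1) = 0.40149039; N(d2) = 0.36711983
C = 114.8100 * 1.00000000 * 0.40149039 - 118.9000 * 0.99153602 * 0.36711983 = 2.8140


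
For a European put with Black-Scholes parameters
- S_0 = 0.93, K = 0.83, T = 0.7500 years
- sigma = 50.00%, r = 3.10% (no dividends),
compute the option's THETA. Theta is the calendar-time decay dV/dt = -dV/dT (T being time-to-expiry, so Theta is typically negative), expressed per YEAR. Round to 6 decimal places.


d1 = 0.5329148183; d2 = 0.0999021164
phi(d1) = 0.3461311135; exp(-qT) = 1.0000000000; exp(-rT) = 0.9770181987
Theta = -S*exp(-qT)*phi(d1)*sigma/(2*sqrt(T)) + r*K*exp(-rT)*N(-d2) - q*S*exp(-qT)*N(-d1)
N(-d1) = 0.2970462735; N(-d2) = 0.4602110180; sqrt(T) = 0.8660254038
Term 1 = -0.9300 * 1.0000000000 * 0.3461311135 * 0.5000 / (2 * 0.8660254038) = -0.0929250846
Term 2 = 0.0310 * 0.8300 * 0.9770181987 * 0.4602110180 = 0.0115690967
Term 3 = 0 (no dividend yield, q = 0)
Theta = -0.0929250846 + (0.0115690967) + (0.0000000000) = -0.081356

Answer: Theta = -0.081356


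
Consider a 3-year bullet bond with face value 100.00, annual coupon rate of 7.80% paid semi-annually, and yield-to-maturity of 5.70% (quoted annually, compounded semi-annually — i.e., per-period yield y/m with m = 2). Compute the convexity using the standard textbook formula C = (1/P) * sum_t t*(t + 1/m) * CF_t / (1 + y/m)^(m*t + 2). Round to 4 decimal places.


Answer: Convexity = 8.7876

Derivation:
Coupon per period c = face * coupon_rate / m = 3.900000
Periods per year m = 2; per-period yield y/m = 0.028500
Number of cashflows N = 6
Cashflows (t years, CF_t, discount factor 1/(1+y/m)^(m*t), PV):
  t = 0.5000: CF_t = 3.900000, DF = 0.972290, PV = 3.791930
  t = 1.0000: CF_t = 3.900000, DF = 0.945347, PV = 3.686855
  t = 1.5000: CF_t = 3.900000, DF = 0.919152, PV = 3.584691
  t = 2.0000: CF_t = 3.900000, DF = 0.893682, PV = 3.485358
  t = 2.5000: CF_t = 3.900000, DF = 0.868917, PV = 3.388778
  t = 3.0000: CF_t = 103.900000, DF = 0.844840, PV = 87.778827
Price P = sum_t PV_t = 105.716439
Convexity numerator sum_t t*(t + 1/m) * CF_t / (1+y/m)^(m*t + 2):
  t = 0.5000: term = 1.792345
  t = 1.0000: term = 5.228037
  t = 1.5000: term = 10.166334
  t = 2.0000: term = 16.474371
  t = 2.5000: term = 24.026793
  t = 3.0000: term = 871.305546
Convexity = (1/P) * sum = 928.993426 / 105.716439 = 8.787597


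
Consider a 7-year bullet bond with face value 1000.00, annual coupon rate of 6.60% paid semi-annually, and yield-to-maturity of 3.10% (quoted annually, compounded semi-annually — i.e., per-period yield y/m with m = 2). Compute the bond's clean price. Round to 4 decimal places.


Answer: Price = 1218.7263

Derivation:
Coupon per period c = face * coupon_rate / m = 33.000000
Periods per year m = 2; per-period yield y/m = 0.015500
Number of cashflows N = 14
Cashflows (t years, CF_t, discount factor 1/(1+y/m)^(m*t), PV):
  t = 0.5000: CF_t = 33.000000, DF = 0.984737, PV = 32.496307
  t = 1.0000: CF_t = 33.000000, DF = 0.969706, PV = 32.000303
  t = 1.5000: CF_t = 33.000000, DF = 0.954905, PV = 31.511869
  t = 2.0000: CF_t = 33.000000, DF = 0.940330, PV = 31.030890
  t = 2.5000: CF_t = 33.000000, DF = 0.925977, PV = 30.557252
  t = 3.0000: CF_t = 33.000000, DF = 0.911844, PV = 30.090844
  t = 3.5000: CF_t = 33.000000, DF = 0.897926, PV = 29.631555
  t = 4.0000: CF_t = 33.000000, DF = 0.884220, PV = 29.179276
  t = 4.5000: CF_t = 33.000000, DF = 0.870724, PV = 28.733901
  t = 5.0000: CF_t = 33.000000, DF = 0.857434, PV = 28.295323
  t = 5.5000: CF_t = 33.000000, DF = 0.844347, PV = 27.863440
  t = 6.0000: CF_t = 33.000000, DF = 0.831459, PV = 27.438149
  t = 6.5000: CF_t = 33.000000, DF = 0.818768, PV = 27.019349
  t = 7.0000: CF_t = 1033.000000, DF = 0.806271, PV = 832.877890
Price P = sum_t PV_t = 1218.726348


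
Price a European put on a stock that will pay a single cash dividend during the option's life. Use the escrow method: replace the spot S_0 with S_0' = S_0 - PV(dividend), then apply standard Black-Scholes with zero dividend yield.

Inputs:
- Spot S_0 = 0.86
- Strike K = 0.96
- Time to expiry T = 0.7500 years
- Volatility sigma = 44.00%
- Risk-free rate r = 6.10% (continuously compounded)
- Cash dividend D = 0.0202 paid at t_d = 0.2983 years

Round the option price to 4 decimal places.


PV(D) = D * exp(-r * t_d) = 0.0202 * 0.98196825 = 0.01983576
S_0' = S_0 - PV(D) = 0.8600 - 0.01983576 = 0.84016424
d1 = (ln(S_0'/K) + (r + sigma^2/2)*T) / (sigma*sqrt(T)) = -0.03932775
d2 = d1 - sigma*sqrt(T) = -0.42037893
exp(-rT) = 0.95528075
N(-d1) = 0.51568546; N(-d2) = 0.66289567
P = K * exp(-rT) * N(-d2) - S_0' * N(-d1) = 0.9600 * 0.95528075 * 0.66289567 - 0.84016424 * 0.51568546 = 0.1747

Answer: Price = 0.1747


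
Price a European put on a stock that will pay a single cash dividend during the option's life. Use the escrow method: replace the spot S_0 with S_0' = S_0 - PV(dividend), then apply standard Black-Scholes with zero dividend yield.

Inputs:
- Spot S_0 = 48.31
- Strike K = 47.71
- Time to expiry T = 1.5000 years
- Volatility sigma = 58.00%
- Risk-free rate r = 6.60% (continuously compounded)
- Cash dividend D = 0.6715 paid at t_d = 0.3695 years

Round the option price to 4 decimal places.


Answer: Price = 10.5033

Derivation:
PV(D) = D * exp(-r * t_d) = 0.6715 * 0.97590796 = 0.65532220
S_0' = S_0 - PV(D) = 48.3100 - 0.65532220 = 47.65467780
d1 = (ln(S_0'/K) + (r + sigma^2/2)*T) / (sigma*sqrt(T)) = 0.49291022
d2 = d1 - sigma*sqrt(T) = -0.21744180
exp(-rT) = 0.90574271
N(-d1) = 0.31103801; N(-d2) = 0.58606797
P = K * exp(-rT) * N(-d2) - S_0' * N(-d1) = 47.7100 * 0.90574271 * 0.58606797 - 47.65467780 * 0.31103801 = 10.5033


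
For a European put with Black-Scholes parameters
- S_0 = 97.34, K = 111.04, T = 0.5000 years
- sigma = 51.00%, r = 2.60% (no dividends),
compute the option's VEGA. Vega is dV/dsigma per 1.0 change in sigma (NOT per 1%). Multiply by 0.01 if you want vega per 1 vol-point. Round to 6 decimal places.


Answer: Vega = 27.156852

Derivation:
d1 = -0.1487849509; d2 = -0.5094094093
phi(d1) = 0.3945509430; exp(-qT) = 1.0000000000; exp(-rT) = 0.9870841350
Vega = S * exp(-qT) * phi(d1) * sqrt(T) = 97.3400 * 1.0000000000 * 0.3945509430 * 0.7071067812 = 27.156852


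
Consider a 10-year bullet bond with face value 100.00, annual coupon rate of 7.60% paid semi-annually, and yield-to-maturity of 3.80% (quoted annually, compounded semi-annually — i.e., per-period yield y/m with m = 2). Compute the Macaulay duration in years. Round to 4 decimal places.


Answer: Macaulay duration = 7.5824 years

Derivation:
Coupon per period c = face * coupon_rate / m = 3.800000
Periods per year m = 2; per-period yield y/m = 0.019000
Number of cashflows N = 20
Cashflows (t years, CF_t, discount factor 1/(1+y/m)^(m*t), PV):
  t = 0.5000: CF_t = 3.800000, DF = 0.981354, PV = 3.729146
  t = 1.0000: CF_t = 3.800000, DF = 0.963056, PV = 3.659614
  t = 1.5000: CF_t = 3.800000, DF = 0.945099, PV = 3.591377
  t = 2.0000: CF_t = 3.800000, DF = 0.927477, PV = 3.524414
  t = 2.5000: CF_t = 3.800000, DF = 0.910184, PV = 3.458698
  t = 3.0000: CF_t = 3.800000, DF = 0.893213, PV = 3.394208
  t = 3.5000: CF_t = 3.800000, DF = 0.876558, PV = 3.330921
  t = 4.0000: CF_t = 3.800000, DF = 0.860214, PV = 3.268813
  t = 4.5000: CF_t = 3.800000, DF = 0.844175, PV = 3.207864
  t = 5.0000: CF_t = 3.800000, DF = 0.828434, PV = 3.148051
  t = 5.5000: CF_t = 3.800000, DF = 0.812988, PV = 3.089353
  t = 6.0000: CF_t = 3.800000, DF = 0.797829, PV = 3.031750
  t = 6.5000: CF_t = 3.800000, DF = 0.782953, PV = 2.975221
  t = 7.0000: CF_t = 3.800000, DF = 0.768354, PV = 2.919746
  t = 7.5000: CF_t = 3.800000, DF = 0.754028, PV = 2.865305
  t = 8.0000: CF_t = 3.800000, DF = 0.739968, PV = 2.811879
  t = 8.5000: CF_t = 3.800000, DF = 0.726171, PV = 2.759450
  t = 9.0000: CF_t = 3.800000, DF = 0.712631, PV = 2.707998
  t = 9.5000: CF_t = 3.800000, DF = 0.699343, PV = 2.657505
  t = 10.0000: CF_t = 103.800000, DF = 0.686304, PV = 71.238321
Price P = sum_t PV_t = 131.369633
Macaulay numerator sum_t t * PV_t:
  t * PV_t at t = 0.5000: 1.864573
  t * PV_t at t = 1.0000: 3.659614
  t * PV_t at t = 1.5000: 5.387066
  t * PV_t at t = 2.0000: 7.048827
  t * PV_t at t = 2.5000: 8.646746
  t * PV_t at t = 3.0000: 10.182625
  t * PV_t at t = 3.5000: 11.658223
  t * PV_t at t = 4.0000: 13.075253
  t * PV_t at t = 4.5000: 14.435388
  t * PV_t at t = 5.0000: 15.740255
  t * PV_t at t = 5.5000: 16.991443
  t * PV_t at t = 6.0000: 18.190500
  t * PV_t at t = 6.5000: 19.338935
  t * PV_t at t = 7.0000: 20.438220
  t * PV_t at t = 7.5000: 21.489786
  t * PV_t at t = 8.0000: 22.495033
  t * PV_t at t = 8.5000: 23.455322
  t * PV_t at t = 9.0000: 24.371979
  t * PV_t at t = 9.5000: 25.246298
  t * PV_t at t = 10.0000: 712.383207
Macaulay duration D = (sum_t t * PV_t) / P = 996.099293 / 131.369633 = 7.582417


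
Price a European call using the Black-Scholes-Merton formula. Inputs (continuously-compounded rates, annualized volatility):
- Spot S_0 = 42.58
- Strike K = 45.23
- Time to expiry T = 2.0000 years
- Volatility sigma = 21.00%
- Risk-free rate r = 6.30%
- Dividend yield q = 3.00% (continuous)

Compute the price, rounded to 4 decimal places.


Answer: Price = 4.8337

Derivation:
d1 = (ln(S/K) + (r - q + 0.5*sigma^2) * T) / (sigma * sqrt(T)) = 0.16742967
d2 = d1 - sigma * sqrt(T) = -0.12955518
exp(-rT) = 0.88161485; exp(-qT) = 0.94176453
C = S_0 * exp(-qT) * N(d1) - K * exp(-rT) * N(d2)
N(d1) = 0.56648401; N(d2) = 0.44845918
C = 42.5800 * 0.94176453 * 0.56648401 - 45.2300 * 0.88161485 * 0.44845918 = 4.8337


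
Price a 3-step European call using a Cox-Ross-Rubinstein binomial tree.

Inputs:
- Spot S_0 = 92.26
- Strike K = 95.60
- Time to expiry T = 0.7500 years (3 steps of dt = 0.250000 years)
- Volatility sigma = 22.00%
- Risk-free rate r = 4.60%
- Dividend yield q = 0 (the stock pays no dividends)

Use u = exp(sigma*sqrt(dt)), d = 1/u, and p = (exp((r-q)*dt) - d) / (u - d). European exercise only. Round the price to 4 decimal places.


Answer: Price = V(0,0) = 7.3788

Derivation:
dt = T/N = 0.250000
u = exp(sigma*sqrt(dt)) = 1.116278; d = 1/u = 0.895834
p = (exp((r-q)*dt) - d) / (u - d) = 0.524996
Discount per step: exp(-r*dt) = 0.988566
Stock lattice S(k, i) with i counting down-moves:
  k=0: S(0,0) = 92.2600
  k=1: S(1,0) = 102.9878; S(1,1) = 82.6497
  k=2: S(2,0) = 114.9630; S(2,1) = 92.2600; S(2,2) = 74.0404
  k=3: S(3,0) = 128.3307; S(3,1) = 102.9878; S(3,2) = 82.6497; S(3,3) = 66.3279
Terminal payoffs V(N, i) = max(S_T - K, 0):
  V(3,0) = 32.730720; V(3,1) = 7.387815; V(3,2) = 0.000000; V(3,3) = 0.000000
Backward induction: V(k, i) = exp(-r*dt) * [p * V(k+1, i) + (1-p) * V(k+1, i+1)].
  V(2,0) = exp(-r*dt) * [p*32.730720 + (1-p)*7.387815] = 20.456142
  V(2,1) = exp(-r*dt) * [p*7.387815 + (1-p)*0.000000] = 3.834227
  V(2,2) = exp(-r*dt) * [p*0.000000 + (1-p)*0.000000] = 0.000000
  V(1,0) = exp(-r*dt) * [p*20.456142 + (1-p)*3.834227] = 12.417050
  V(1,1) = exp(-r*dt) * [p*3.834227 + (1-p)*0.000000] = 1.989939
  V(0,0) = exp(-r*dt) * [p*12.417050 + (1-p)*1.989939] = 7.378787


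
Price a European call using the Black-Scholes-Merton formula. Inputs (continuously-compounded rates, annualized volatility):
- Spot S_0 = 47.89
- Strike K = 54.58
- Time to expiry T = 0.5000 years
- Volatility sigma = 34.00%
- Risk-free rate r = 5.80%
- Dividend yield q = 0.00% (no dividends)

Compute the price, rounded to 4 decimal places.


Answer: Price = 2.6863

Derivation:
d1 = (ln(S/K) + (r - q + 0.5*sigma^2) * T) / (sigma * sqrt(T)) = -0.30306098
d2 = d1 - sigma * sqrt(T) = -0.54347728
exp(-rT) = 0.97141646; exp(-qT) = 1.00000000
C = S_0 * exp(-qT) * N(d1) - K * exp(-rT) * N(d2)
N(d1) = 0.38092170; N(d2) = 0.29340061
C = 47.8900 * 1.00000000 * 0.38092170 - 54.5800 * 0.97141646 * 0.29340061 = 2.6863


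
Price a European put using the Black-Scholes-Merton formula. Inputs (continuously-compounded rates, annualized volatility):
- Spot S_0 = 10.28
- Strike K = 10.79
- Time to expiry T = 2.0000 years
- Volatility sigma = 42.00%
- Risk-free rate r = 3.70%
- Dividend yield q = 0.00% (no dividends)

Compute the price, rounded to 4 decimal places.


Answer: Price = 2.2426

Derivation:
d1 = (ln(S/K) + (r - q + 0.5*sigma^2) * T) / (sigma * sqrt(T)) = 0.34005183
d2 = d1 - sigma * sqrt(T) = -0.25391787
exp(-rT) = 0.92867169; exp(-qT) = 1.00000000
P = K * exp(-rT) * N(-d2) - S_0 * exp(-qT) * N(-d1)
N(-d1) = 0.36690875; N(-d2) = 0.60022050
P = 10.7900 * 0.92867169 * 0.60022050 - 10.2800 * 1.00000000 * 0.36690875 = 2.2426


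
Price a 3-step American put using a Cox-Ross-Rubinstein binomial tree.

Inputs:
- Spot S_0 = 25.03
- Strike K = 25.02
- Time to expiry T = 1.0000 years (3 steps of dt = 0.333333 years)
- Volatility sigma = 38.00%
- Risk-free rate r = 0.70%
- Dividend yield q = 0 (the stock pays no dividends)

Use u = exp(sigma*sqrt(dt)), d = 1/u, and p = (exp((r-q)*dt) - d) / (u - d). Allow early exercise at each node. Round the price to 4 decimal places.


dt = T/N = 0.333333
u = exp(sigma*sqrt(dt)) = 1.245321; d = 1/u = 0.803006
p = (exp((r-q)*dt) - d) / (u - d) = 0.450652
Discount per step: exp(-r*dt) = 0.997669
Stock lattice S(k, i) with i counting down-moves:
  k=0: S(0,0) = 25.0300
  k=1: S(1,0) = 31.1704; S(1,1) = 20.0992
  k=2: S(2,0) = 38.8171; S(2,1) = 25.0300; S(2,2) = 16.1398
  k=3: S(3,0) = 48.3398; S(3,1) = 31.1704; S(3,2) = 20.0992; S(3,3) = 12.9604
Terminal payoffs V(N, i) = max(K - S_T, 0):
  V(3,0) = 0.000000; V(3,1) = 0.000000; V(3,2) = 4.920760; V(3,3) = 12.059636
Backward induction: V(k, i) = exp(-r*dt) * [p * V(k+1, i) + (1-p) * V(k+1, i+1)]; then take max(V_cont, immediate exercise) for American.
  V(2,0) = exp(-r*dt) * [p*0.000000 + (1-p)*0.000000] = 0.000000; exercise = 0.000000; V(2,0) = max -> 0.000000
  V(2,1) = exp(-r*dt) * [p*0.000000 + (1-p)*4.920760] = 2.696909; exercise = 0.000000; V(2,1) = max -> 2.696909
  V(2,2) = exp(-r*dt) * [p*4.920760 + (1-p)*12.059636] = 8.821878; exercise = 8.880190; V(2,2) = max -> 8.880190
  V(1,0) = exp(-r*dt) * [p*0.000000 + (1-p)*2.696909] = 1.478088; exercise = 0.000000; V(1,0) = max -> 1.478088
  V(1,1) = exp(-r*dt) * [p*2.696909 + (1-p)*8.880190] = 6.079479; exercise = 4.920760; V(1,1) = max -> 6.079479
  V(0,0) = exp(-r*dt) * [p*1.478088 + (1-p)*6.079479] = 3.996517; exercise = 0.000000; V(0,0) = max -> 3.996517

Answer: Price = V(0,0) = 3.9965


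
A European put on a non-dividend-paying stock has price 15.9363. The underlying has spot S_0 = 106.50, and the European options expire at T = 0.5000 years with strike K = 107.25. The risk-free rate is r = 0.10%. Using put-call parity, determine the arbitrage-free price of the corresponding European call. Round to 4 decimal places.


Put-call parity: C - P = S_0 * exp(-qT) - K * exp(-rT).
S_0 * exp(-qT) = 106.5000 * 1.00000000 = 106.50000000
K * exp(-rT) = 107.2500 * 0.99950012 = 107.19638840
C = P + S*exp(-qT) - K*exp(-rT)
C = 15.9363 + 106.50000000 - 107.19638840 = 15.2399

Answer: Call price = 15.2399


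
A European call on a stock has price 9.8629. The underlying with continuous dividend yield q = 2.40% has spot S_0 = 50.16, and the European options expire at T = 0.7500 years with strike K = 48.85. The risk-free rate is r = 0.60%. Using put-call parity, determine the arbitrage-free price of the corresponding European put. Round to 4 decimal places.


Answer: Put price = 9.2284

Derivation:
Put-call parity: C - P = S_0 * exp(-qT) - K * exp(-rT).
S_0 * exp(-qT) = 50.1600 * 0.98216103 = 49.26519738
K * exp(-rT) = 48.8500 * 0.99551011 = 48.63066887
P = C - S*exp(-qT) + K*exp(-rT)
P = 9.8629 - 49.26519738 + 48.63066887 = 9.2284


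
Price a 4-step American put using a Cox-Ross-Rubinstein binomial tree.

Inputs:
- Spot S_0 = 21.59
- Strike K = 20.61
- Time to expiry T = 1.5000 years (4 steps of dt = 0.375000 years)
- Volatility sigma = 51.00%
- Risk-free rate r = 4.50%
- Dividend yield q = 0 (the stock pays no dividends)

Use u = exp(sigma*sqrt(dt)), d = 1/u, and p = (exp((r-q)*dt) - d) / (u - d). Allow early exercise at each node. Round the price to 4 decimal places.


Answer: Price = V(0,0) = 3.9219

Derivation:
dt = T/N = 0.375000
u = exp(sigma*sqrt(dt)) = 1.366578; d = 1/u = 0.731755
p = (exp((r-q)*dt) - d) / (u - d) = 0.449359
Discount per step: exp(-r*dt) = 0.983267
Stock lattice S(k, i) with i counting down-moves:
  k=0: S(0,0) = 21.5900
  k=1: S(1,0) = 29.5044; S(1,1) = 15.7986
  k=2: S(2,0) = 40.3201; S(2,1) = 21.5900; S(2,2) = 11.5607
  k=3: S(3,0) = 55.1006; S(3,1) = 29.5044; S(3,2) = 15.7986; S(3,3) = 8.4596
  k=4: S(4,0) = 75.2992; S(4,1) = 40.3201; S(4,2) = 21.5900; S(4,3) = 11.5607; S(4,4) = 6.1903
Terminal payoffs V(N, i) = max(K - S_T, 0):
  V(4,0) = 0.000000; V(4,1) = 0.000000; V(4,2) = 0.000000; V(4,3) = 9.049312; V(4,4) = 14.419657
Backward induction: V(k, i) = exp(-r*dt) * [p * V(k+1, i) + (1-p) * V(k+1, i+1)]; then take max(V_cont, immediate exercise) for American.
  V(3,0) = exp(-r*dt) * [p*0.000000 + (1-p)*0.000000] = 0.000000; exercise = 0.000000; V(3,0) = max -> 0.000000
  V(3,1) = exp(-r*dt) * [p*0.000000 + (1-p)*0.000000] = 0.000000; exercise = 0.000000; V(3,1) = max -> 0.000000
  V(3,2) = exp(-r*dt) * [p*0.000000 + (1-p)*9.049312] = 4.899543; exercise = 4.811416; V(3,2) = max -> 4.899543
  V(3,3) = exp(-r*dt) * [p*9.049312 + (1-p)*14.419657] = 11.805537; exercise = 12.150412; V(3,3) = max -> 12.150412
  V(2,0) = exp(-r*dt) * [p*0.000000 + (1-p)*0.000000] = 0.000000; exercise = 0.000000; V(2,0) = max -> 0.000000
  V(2,1) = exp(-r*dt) * [p*0.000000 + (1-p)*4.899543] = 2.652746; exercise = 0.000000; V(2,1) = max -> 2.652746
  V(2,2) = exp(-r*dt) * [p*4.899543 + (1-p)*12.150412] = 8.743374; exercise = 9.049312; V(2,2) = max -> 9.049312
  V(1,0) = exp(-r*dt) * [p*0.000000 + (1-p)*2.652746] = 1.436268; exercise = 0.000000; V(1,0) = max -> 1.436268
  V(1,1) = exp(-r*dt) * [p*2.652746 + (1-p)*9.049312] = 6.071631; exercise = 4.811416; V(1,1) = max -> 6.071631
  V(0,0) = exp(-r*dt) * [p*1.436268 + (1-p)*6.071631] = 3.921946; exercise = 0.000000; V(0,0) = max -> 3.921946


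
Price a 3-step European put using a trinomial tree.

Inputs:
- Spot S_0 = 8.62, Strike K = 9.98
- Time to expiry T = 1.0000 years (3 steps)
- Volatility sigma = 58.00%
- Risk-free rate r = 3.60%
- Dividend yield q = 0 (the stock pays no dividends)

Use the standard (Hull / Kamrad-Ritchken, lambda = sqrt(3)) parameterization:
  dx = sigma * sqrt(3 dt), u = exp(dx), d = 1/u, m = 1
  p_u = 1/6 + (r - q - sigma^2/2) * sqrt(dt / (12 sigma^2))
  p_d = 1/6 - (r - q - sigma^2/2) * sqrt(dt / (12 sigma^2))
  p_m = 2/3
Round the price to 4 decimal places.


dt = T/N = 0.333333; dx = sigma*sqrt(3*dt) = 0.580000
u = exp(dx) = 1.786038; d = 1/u = 0.559898
p_u = 0.128678, p_m = 0.666667, p_d = 0.204655
Discount per step: exp(-r*dt) = 0.988072
Stock lattice S(k, j) with j the centered position index:
  k=0: S(0,+0) = 8.6200
  k=1: S(1,-1) = 4.8263; S(1,+0) = 8.6200; S(1,+1) = 15.3957
  k=2: S(2,-2) = 2.7023; S(2,-1) = 4.8263; S(2,+0) = 8.6200; S(2,+1) = 15.3957; S(2,+2) = 27.4972
  k=3: S(3,-3) = 1.5130; S(3,-2) = 2.7023; S(3,-1) = 4.8263; S(3,+0) = 8.6200; S(3,+1) = 15.3957; S(3,+2) = 27.4972; S(3,+3) = 49.1111
Terminal payoffs V(N, j) = max(K - S_T, 0):
  V(3,-3) = 8.467014; V(3,-2) = 7.277749; V(3,-1) = 5.153676; V(3,+0) = 1.360000; V(3,+1) = 0.000000; V(3,+2) = 0.000000; V(3,+3) = 0.000000
Backward induction: V(k, j) = exp(-r*dt) * [p_u * V(k+1, j+1) + p_m * V(k+1, j) + p_d * V(k+1, j-1)]
  V(2,-2) = exp(-r*dt) * [p_u*5.153676 + p_m*7.277749 + p_d*8.467014] = 7.161363
  V(2,-1) = exp(-r*dt) * [p_u*1.360000 + p_m*5.153676 + p_d*7.277749] = 5.039379
  V(2,+0) = exp(-r*dt) * [p_u*0.000000 + p_m*1.360000 + p_d*5.153676] = 1.937997
  V(2,+1) = exp(-r*dt) * [p_u*0.000000 + p_m*0.000000 + p_d*1.360000] = 0.275011
  V(2,+2) = exp(-r*dt) * [p_u*0.000000 + p_m*0.000000 + p_d*0.000000] = 0.000000
  V(1,-1) = exp(-r*dt) * [p_u*1.937997 + p_m*5.039379 + p_d*7.161363] = 5.014042
  V(1,+0) = exp(-r*dt) * [p_u*0.275011 + p_m*1.937997 + p_d*5.039379] = 2.330585
  V(1,+1) = exp(-r*dt) * [p_u*0.000000 + p_m*0.275011 + p_d*1.937997] = 0.573044
  V(0,+0) = exp(-r*dt) * [p_u*0.573044 + p_m*2.330585 + p_d*5.014042] = 2.621958

Answer: Price = V(0,0) = 2.6220


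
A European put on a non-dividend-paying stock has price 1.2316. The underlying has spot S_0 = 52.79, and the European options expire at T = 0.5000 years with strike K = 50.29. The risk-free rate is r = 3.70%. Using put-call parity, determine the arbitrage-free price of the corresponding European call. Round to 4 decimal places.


Put-call parity: C - P = S_0 * exp(-qT) - K * exp(-rT).
S_0 * exp(-qT) = 52.7900 * 1.00000000 = 52.79000000
K * exp(-rT) = 50.2900 * 0.98167007 = 49.36818805
C = P + S*exp(-qT) - K*exp(-rT)
C = 1.2316 + 52.79000000 - 49.36818805 = 4.6534

Answer: Call price = 4.6534


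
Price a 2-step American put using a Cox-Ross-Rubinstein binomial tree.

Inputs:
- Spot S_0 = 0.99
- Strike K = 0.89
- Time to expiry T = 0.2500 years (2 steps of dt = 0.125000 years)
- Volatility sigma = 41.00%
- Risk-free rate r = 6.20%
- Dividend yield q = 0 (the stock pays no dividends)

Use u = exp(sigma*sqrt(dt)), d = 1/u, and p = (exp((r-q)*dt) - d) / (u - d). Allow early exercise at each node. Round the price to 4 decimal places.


dt = T/N = 0.125000
u = exp(sigma*sqrt(dt)) = 1.155990; d = 1/u = 0.865060
p = (exp((r-q)*dt) - d) / (u - d) = 0.490566
Discount per step: exp(-r*dt) = 0.992280
Stock lattice S(k, i) with i counting down-moves:
  k=0: S(0,0) = 0.9900
  k=1: S(1,0) = 1.1444; S(1,1) = 0.8564
  k=2: S(2,0) = 1.3229; S(2,1) = 0.9900; S(2,2) = 0.7408
Terminal payoffs V(N, i) = max(K - S_T, 0):
  V(2,0) = 0.000000; V(2,1) = 0.000000; V(2,2) = 0.149155
Backward induction: V(k, i) = exp(-r*dt) * [p * V(k+1, i) + (1-p) * V(k+1, i+1)]; then take max(V_cont, immediate exercise) for American.
  V(1,0) = exp(-r*dt) * [p*0.000000 + (1-p)*0.000000] = 0.000000; exercise = 0.000000; V(1,0) = max -> 0.000000
  V(1,1) = exp(-r*dt) * [p*0.000000 + (1-p)*0.149155] = 0.075398; exercise = 0.033591; V(1,1) = max -> 0.075398
  V(0,0) = exp(-r*dt) * [p*0.000000 + (1-p)*0.075398] = 0.038114; exercise = 0.000000; V(0,0) = max -> 0.038114

Answer: Price = V(0,0) = 0.0381


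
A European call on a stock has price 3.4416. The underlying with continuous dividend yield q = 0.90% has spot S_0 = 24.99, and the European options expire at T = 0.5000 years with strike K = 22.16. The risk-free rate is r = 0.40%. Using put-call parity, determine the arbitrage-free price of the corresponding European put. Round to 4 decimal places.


Put-call parity: C - P = S_0 * exp(-qT) - K * exp(-rT).
S_0 * exp(-qT) = 24.9900 * 0.99551011 = 24.87779764
K * exp(-rT) = 22.1600 * 0.99800200 = 22.11572429
P = C - S*exp(-qT) + K*exp(-rT)
P = 3.4416 - 24.87779764 + 22.11572429 = 0.6795

Answer: Put price = 0.6795


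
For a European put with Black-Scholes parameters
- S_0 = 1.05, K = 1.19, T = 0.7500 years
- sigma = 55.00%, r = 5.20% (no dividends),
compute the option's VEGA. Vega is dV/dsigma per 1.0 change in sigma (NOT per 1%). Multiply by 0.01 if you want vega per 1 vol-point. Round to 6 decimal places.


Answer: Vega = 0.362175

Derivation:
d1 = 0.0572612996; d2 = -0.4190526725
phi(d1) = 0.3982887790; exp(-qT) = 1.0000000000; exp(-rT) = 0.9617507091
Vega = S * exp(-qT) * phi(d1) * sqrt(T) = 1.0500 * 1.0000000000 * 0.3982887790 * 0.8660254038 = 0.362175


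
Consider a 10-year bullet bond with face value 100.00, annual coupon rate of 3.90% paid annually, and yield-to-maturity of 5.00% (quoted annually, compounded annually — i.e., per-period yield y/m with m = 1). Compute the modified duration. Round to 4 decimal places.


Coupon per period c = face * coupon_rate / m = 3.900000
Periods per year m = 1; per-period yield y/m = 0.050000
Number of cashflows N = 10
Cashflows (t years, CF_t, discount factor 1/(1+y/m)^(m*t), PV):
  t = 1.0000: CF_t = 3.900000, DF = 0.952381, PV = 3.714286
  t = 2.0000: CF_t = 3.900000, DF = 0.907029, PV = 3.537415
  t = 3.0000: CF_t = 3.900000, DF = 0.863838, PV = 3.368967
  t = 4.0000: CF_t = 3.900000, DF = 0.822702, PV = 3.208540
  t = 5.0000: CF_t = 3.900000, DF = 0.783526, PV = 3.055752
  t = 6.0000: CF_t = 3.900000, DF = 0.746215, PV = 2.910240
  t = 7.0000: CF_t = 3.900000, DF = 0.710681, PV = 2.771657
  t = 8.0000: CF_t = 3.900000, DF = 0.676839, PV = 2.639674
  t = 9.0000: CF_t = 3.900000, DF = 0.644609, PV = 2.513975
  t = 10.0000: CF_t = 103.900000, DF = 0.613913, PV = 63.785587
Price P = sum_t PV_t = 91.506092
First compute Macaulay numerator sum_t t * PV_t:
  t * PV_t at t = 1.0000: 3.714286
  t * PV_t at t = 2.0000: 7.074830
  t * PV_t at t = 3.0000: 10.106900
  t * PV_t at t = 4.0000: 12.834159
  t * PV_t at t = 5.0000: 15.278760
  t * PV_t at t = 6.0000: 17.461440
  t * PV_t at t = 7.0000: 19.401600
  t * PV_t at t = 8.0000: 21.117388
  t * PV_t at t = 9.0000: 22.625773
  t * PV_t at t = 10.0000: 637.855870
Macaulay duration D = 767.471006 / 91.506092 = 8.387103
Modified duration = D / (1 + y/m) = 8.387103 / (1 + 0.050000) = 7.987717

Answer: Modified duration = 7.9877


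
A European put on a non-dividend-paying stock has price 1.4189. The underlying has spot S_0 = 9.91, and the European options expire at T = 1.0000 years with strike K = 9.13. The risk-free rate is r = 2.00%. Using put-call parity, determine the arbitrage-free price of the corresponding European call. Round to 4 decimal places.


Answer: Call price = 2.3797

Derivation:
Put-call parity: C - P = S_0 * exp(-qT) - K * exp(-rT).
S_0 * exp(-qT) = 9.9100 * 1.00000000 = 9.91000000
K * exp(-rT) = 9.1300 * 0.98019867 = 8.94921389
C = P + S*exp(-qT) - K*exp(-rT)
C = 1.4189 + 9.91000000 - 8.94921389 = 2.3797


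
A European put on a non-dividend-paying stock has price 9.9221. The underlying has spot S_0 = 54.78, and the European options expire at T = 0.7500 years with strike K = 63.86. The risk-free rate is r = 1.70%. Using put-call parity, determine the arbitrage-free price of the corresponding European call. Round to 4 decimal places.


Answer: Call price = 1.6511

Derivation:
Put-call parity: C - P = S_0 * exp(-qT) - K * exp(-rT).
S_0 * exp(-qT) = 54.7800 * 1.00000000 = 54.78000000
K * exp(-rT) = 63.8600 * 0.98733094 = 63.05095363
C = P + S*exp(-qT) - K*exp(-rT)
C = 9.9221 + 54.78000000 - 63.05095363 = 1.6511


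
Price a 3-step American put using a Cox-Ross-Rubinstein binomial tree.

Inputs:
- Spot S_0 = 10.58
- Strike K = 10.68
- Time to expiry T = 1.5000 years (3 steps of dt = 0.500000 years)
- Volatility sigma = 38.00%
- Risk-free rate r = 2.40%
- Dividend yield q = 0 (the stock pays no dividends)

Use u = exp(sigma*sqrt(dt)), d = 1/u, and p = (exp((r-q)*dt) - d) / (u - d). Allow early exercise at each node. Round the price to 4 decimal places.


dt = T/N = 0.500000
u = exp(sigma*sqrt(dt)) = 1.308263; d = 1/u = 0.764372
p = (exp((r-q)*dt) - d) / (u - d) = 0.455422
Discount per step: exp(-r*dt) = 0.988072
Stock lattice S(k, i) with i counting down-moves:
  k=0: S(0,0) = 10.5800
  k=1: S(1,0) = 13.8414; S(1,1) = 8.0871
  k=2: S(2,0) = 18.1082; S(2,1) = 10.5800; S(2,2) = 6.1815
  k=3: S(3,0) = 23.6903; S(3,1) = 13.8414; S(3,2) = 8.0871; S(3,3) = 4.7250
Terminal payoffs V(N, i) = max(K - S_T, 0):
  V(3,0) = 0.000000; V(3,1) = 0.000000; V(3,2) = 2.592943; V(3,3) = 5.955018
Backward induction: V(k, i) = exp(-r*dt) * [p * V(k+1, i) + (1-p) * V(k+1, i+1)]; then take max(V_cont, immediate exercise) for American.
  V(2,0) = exp(-r*dt) * [p*0.000000 + (1-p)*0.000000] = 0.000000; exercise = 0.000000; V(2,0) = max -> 0.000000
  V(2,1) = exp(-r*dt) * [p*0.000000 + (1-p)*2.592943] = 1.395216; exercise = 0.100000; V(2,1) = max -> 1.395216
  V(2,2) = exp(-r*dt) * [p*2.592943 + (1-p)*5.955018] = 4.371085; exercise = 4.498480; V(2,2) = max -> 4.498480
  V(1,0) = exp(-r*dt) * [p*0.000000 + (1-p)*1.395216] = 0.750740; exercise = 0.000000; V(1,0) = max -> 0.750740
  V(1,1) = exp(-r*dt) * [p*1.395216 + (1-p)*4.498480] = 3.048383; exercise = 2.592943; V(1,1) = max -> 3.048383
  V(0,0) = exp(-r*dt) * [p*0.750740 + (1-p)*3.048383] = 1.978105; exercise = 0.100000; V(0,0) = max -> 1.978105

Answer: Price = V(0,0) = 1.9781


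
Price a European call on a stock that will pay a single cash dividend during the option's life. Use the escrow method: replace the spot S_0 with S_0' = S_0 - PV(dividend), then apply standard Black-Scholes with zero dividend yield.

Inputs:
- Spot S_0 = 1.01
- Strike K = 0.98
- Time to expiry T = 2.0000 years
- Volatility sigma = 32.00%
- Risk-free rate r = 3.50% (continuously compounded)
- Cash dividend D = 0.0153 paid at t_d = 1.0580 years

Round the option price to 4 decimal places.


Answer: Price = 0.2146

Derivation:
PV(D) = D * exp(-r * t_d) = 0.0153 * 0.96364723 = 0.01474380
S_0' = S_0 - PV(D) = 1.0100 - 0.01474380 = 0.99525620
d1 = (ln(S_0'/K) + (r + sigma^2/2)*T) / (sigma*sqrt(T)) = 0.41508851
d2 = d1 - sigma*sqrt(T) = -0.03745983
exp(-rT) = 0.93239382
N(d1) = 0.66096145; N(d2) = 0.48505919
C = S_0' * N(d1) - K * exp(-rT) * N(d2) = 0.99525620 * 0.66096145 - 0.9800 * 0.93239382 * 0.48505919 = 0.2146


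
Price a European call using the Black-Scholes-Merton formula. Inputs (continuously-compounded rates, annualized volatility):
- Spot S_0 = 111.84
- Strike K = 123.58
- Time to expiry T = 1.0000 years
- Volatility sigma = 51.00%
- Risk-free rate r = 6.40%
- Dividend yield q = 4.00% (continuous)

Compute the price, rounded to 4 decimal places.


Answer: Price = 18.4905

Derivation:
d1 = (ln(S/K) + (r - q + 0.5*sigma^2) * T) / (sigma * sqrt(T)) = 0.10633443
d2 = d1 - sigma * sqrt(T) = -0.40366557
exp(-rT) = 0.93800500; exp(-qT) = 0.96078944
C = S_0 * exp(-qT) * N(d1) - K * exp(-rT) * N(d2)
N(d1) = 0.54234149; N(d2) = 0.34322933
C = 111.8400 * 0.96078944 * 0.54234149 - 123.5800 * 0.93800500 * 0.34322933 = 18.4905


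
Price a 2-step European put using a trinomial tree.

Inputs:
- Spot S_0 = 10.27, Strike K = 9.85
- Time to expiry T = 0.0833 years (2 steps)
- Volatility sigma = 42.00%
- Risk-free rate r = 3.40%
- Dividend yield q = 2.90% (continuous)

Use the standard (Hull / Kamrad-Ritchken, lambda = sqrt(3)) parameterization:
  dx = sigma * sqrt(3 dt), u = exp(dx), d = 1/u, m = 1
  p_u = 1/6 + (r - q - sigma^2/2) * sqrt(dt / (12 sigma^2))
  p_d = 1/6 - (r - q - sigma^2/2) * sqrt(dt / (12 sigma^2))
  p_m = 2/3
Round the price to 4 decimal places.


dt = T/N = 0.041650; dx = sigma*sqrt(3*dt) = 0.148463
u = exp(dx) = 1.160050; d = 1/u = 0.862032
p_u = 0.154996, p_m = 0.666667, p_d = 0.178337
Discount per step: exp(-r*dt) = 0.998585
Stock lattice S(k, j) with j the centered position index:
  k=0: S(0,+0) = 10.2700
  k=1: S(1,-1) = 8.8531; S(1,+0) = 10.2700; S(1,+1) = 11.9137
  k=2: S(2,-2) = 7.6316; S(2,-1) = 8.8531; S(2,+0) = 10.2700; S(2,+1) = 11.9137; S(2,+2) = 13.8205
Terminal payoffs V(N, j) = max(K - S_T, 0):
  V(2,-2) = 2.218369; V(2,-1) = 0.996930; V(2,+0) = 0.000000; V(2,+1) = 0.000000; V(2,+2) = 0.000000
Backward induction: V(k, j) = exp(-r*dt) * [p_u * V(k+1, j+1) + p_m * V(k+1, j) + p_d * V(k+1, j-1)]
  V(1,-1) = exp(-r*dt) * [p_u*0.000000 + p_m*0.996930 + p_d*2.218369] = 1.058737
  V(1,+0) = exp(-r*dt) * [p_u*0.000000 + p_m*0.000000 + p_d*0.996930] = 0.177538
  V(1,+1) = exp(-r*dt) * [p_u*0.000000 + p_m*0.000000 + p_d*0.000000] = 0.000000
  V(0,+0) = exp(-r*dt) * [p_u*0.000000 + p_m*0.177538 + p_d*1.058737] = 0.306736

Answer: Price = V(0,0) = 0.3067


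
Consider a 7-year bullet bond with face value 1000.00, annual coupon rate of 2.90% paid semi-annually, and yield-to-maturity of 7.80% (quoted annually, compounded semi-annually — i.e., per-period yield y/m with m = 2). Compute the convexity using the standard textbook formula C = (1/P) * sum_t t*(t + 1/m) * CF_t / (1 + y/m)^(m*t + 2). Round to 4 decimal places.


Answer: Convexity = 41.8849

Derivation:
Coupon per period c = face * coupon_rate / m = 14.500000
Periods per year m = 2; per-period yield y/m = 0.039000
Number of cashflows N = 14
Cashflows (t years, CF_t, discount factor 1/(1+y/m)^(m*t), PV):
  t = 0.5000: CF_t = 14.500000, DF = 0.962464, PV = 13.955727
  t = 1.0000: CF_t = 14.500000, DF = 0.926337, PV = 13.431883
  t = 1.5000: CF_t = 14.500000, DF = 0.891566, PV = 12.927703
  t = 2.0000: CF_t = 14.500000, DF = 0.858100, PV = 12.442447
  t = 2.5000: CF_t = 14.500000, DF = 0.825890, PV = 11.975407
  t = 3.0000: CF_t = 14.500000, DF = 0.794889, PV = 11.525897
  t = 3.5000: CF_t = 14.500000, DF = 0.765052, PV = 11.093259
  t = 4.0000: CF_t = 14.500000, DF = 0.736335, PV = 10.676862
  t = 4.5000: CF_t = 14.500000, DF = 0.708696, PV = 10.276094
  t = 5.0000: CF_t = 14.500000, DF = 0.682094, PV = 9.890370
  t = 5.5000: CF_t = 14.500000, DF = 0.656491, PV = 9.519124
  t = 6.0000: CF_t = 14.500000, DF = 0.631849, PV = 9.161813
  t = 6.5000: CF_t = 14.500000, DF = 0.608132, PV = 8.817915
  t = 7.0000: CF_t = 1014.500000, DF = 0.585305, PV = 593.792059
Price P = sum_t PV_t = 739.486559
Convexity numerator sum_t t*(t + 1/m) * CF_t / (1+y/m)^(m*t + 2):
  t = 0.5000: term = 6.463851
  t = 1.0000: term = 18.663671
  t = 1.5000: term = 35.926220
  t = 2.0000: term = 57.629483
  t = 2.5000: term = 83.199446
  t = 3.0000: term = 112.107049
  t = 3.5000: term = 143.865318
  t = 4.0000: term = 178.026655
  t = 4.5000: term = 214.180288
  t = 5.0000: term = 251.949862
  t = 5.5000: term = 290.991179
  t = 6.0000: term = 330.990054
  t = 6.5000: term = 371.660311
  t = 7.0000: term = 28877.699568
Convexity = (1/P) * sum = 30973.352953 / 739.486559 = 41.884944
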